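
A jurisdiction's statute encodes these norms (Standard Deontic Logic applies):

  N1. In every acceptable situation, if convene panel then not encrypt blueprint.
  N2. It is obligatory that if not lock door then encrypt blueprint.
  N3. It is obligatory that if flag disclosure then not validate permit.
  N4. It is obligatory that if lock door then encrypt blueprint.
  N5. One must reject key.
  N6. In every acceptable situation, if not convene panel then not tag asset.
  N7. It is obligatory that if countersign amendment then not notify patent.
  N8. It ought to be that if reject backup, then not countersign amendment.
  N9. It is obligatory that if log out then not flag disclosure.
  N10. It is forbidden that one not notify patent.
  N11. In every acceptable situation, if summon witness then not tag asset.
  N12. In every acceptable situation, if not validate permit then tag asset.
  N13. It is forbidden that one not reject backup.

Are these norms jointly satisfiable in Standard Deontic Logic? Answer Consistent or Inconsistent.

Premise 7 is O(countersign_amendment → ¬notify_patent), but O(countersign_amendment) is not derivable from the premises, so it does not yield O(¬notify_patent).
So O(¬notify_patent) is not derivable, and the apparent clash with O(notify_patent) does not arise.
A world satisfying every obligation exists (e.g. convene_panel=false, countersign_amendment=false, encrypt_blueprint=true, flag_disclosure=false, lock_door=false, log_out=false, notify_patent=true, reject_backup=true, reject_key=true, summon_witness=false, tag_asset=false, validate_permit=true); no atom is both obligatory and forbidden, so the set is consistent.

Consistent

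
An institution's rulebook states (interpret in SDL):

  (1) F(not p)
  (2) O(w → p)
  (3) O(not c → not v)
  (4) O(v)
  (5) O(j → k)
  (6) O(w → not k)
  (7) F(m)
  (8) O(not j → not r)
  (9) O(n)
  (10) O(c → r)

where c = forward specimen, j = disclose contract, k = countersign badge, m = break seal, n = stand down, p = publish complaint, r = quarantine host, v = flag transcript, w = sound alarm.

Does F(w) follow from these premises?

Yes

Premise 4 states O(v) outright.
Premise 3, O(not c → not v), contraposes to O(v → c); with O(v) we get O(c).
Premise 10 is O(c → r); since O(c), deontic closure gives O(r).
Premise 8, O(not j → not r), contraposes to O(r → j); with O(r) we get O(j).
With premise 5, O(j → k), the K-axiom yields O(k).
Premise 6, O(w → not k), contraposes to O(k → not w); with O(k) we get O(not w).
Premises 1, 2, 7, 9 do not contribute to this derivation.
So O(not w) holds, i.e. F(w). The claim follows.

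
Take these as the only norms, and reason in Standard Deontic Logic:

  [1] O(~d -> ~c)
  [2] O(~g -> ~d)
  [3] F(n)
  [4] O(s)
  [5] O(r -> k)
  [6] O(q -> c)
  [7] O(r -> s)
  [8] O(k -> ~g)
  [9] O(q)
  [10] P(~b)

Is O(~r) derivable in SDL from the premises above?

From premise 9 we have O(q).
With premise 6, O(q -> c), the K-axiom yields O(c).
Premise 1 is O(~d -> ~c); contrapositively O(c -> d). Since O(c) holds, K gives O(d).
The contrapositive of premise 2 (O(~g -> ~d)) is O(d -> g), and O(d) is already established, so O(g).
Premise 8, O(k -> ~g), contraposes to O(g -> ~k); with O(g) we get O(~k).
Premise 5 is O(r -> k); contrapositively O(~k -> ~r). Since O(~k) holds, K gives O(~r).
Premises 3, 4, 7, 10 do not contribute to this derivation.
So O(~r) follows.

Yes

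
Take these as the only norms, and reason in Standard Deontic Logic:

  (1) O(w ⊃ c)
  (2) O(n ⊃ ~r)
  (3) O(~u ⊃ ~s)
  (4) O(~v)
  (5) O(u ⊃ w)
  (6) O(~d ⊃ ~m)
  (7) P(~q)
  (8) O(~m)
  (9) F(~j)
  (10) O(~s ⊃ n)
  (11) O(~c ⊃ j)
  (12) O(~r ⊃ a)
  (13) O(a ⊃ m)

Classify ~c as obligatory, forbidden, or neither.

Forbidden

Premise 8 gives O(~m).
Premise 13, O(a ⊃ m), contraposes to O(~m ⊃ ~a); with O(~m) we get O(~a).
The contrapositive of premise 12 (O(~r ⊃ a)) is O(~a ⊃ r), and O(~a) is already established, so O(r).
Premise 2, O(n ⊃ ~r), contraposes to O(r ⊃ ~n); with O(r) we get O(~n).
Premise 10, O(~s ⊃ n), contraposes to O(~n ⊃ s); with O(~n) we get O(s).
Premise 3 is O(~u ⊃ ~s); contrapositively O(s ⊃ u). Since O(s) holds, K gives O(u).
Applying K to premise 5 (O(u ⊃ w)) and O(u) yields O(w).
Applying K to premise 1 (O(w ⊃ c)) and O(w) yields O(c).
Premises 4, 6, 7, 9, 11 do not contribute to this derivation.
Thus O(c), which is F(~c): ~c is forbidden.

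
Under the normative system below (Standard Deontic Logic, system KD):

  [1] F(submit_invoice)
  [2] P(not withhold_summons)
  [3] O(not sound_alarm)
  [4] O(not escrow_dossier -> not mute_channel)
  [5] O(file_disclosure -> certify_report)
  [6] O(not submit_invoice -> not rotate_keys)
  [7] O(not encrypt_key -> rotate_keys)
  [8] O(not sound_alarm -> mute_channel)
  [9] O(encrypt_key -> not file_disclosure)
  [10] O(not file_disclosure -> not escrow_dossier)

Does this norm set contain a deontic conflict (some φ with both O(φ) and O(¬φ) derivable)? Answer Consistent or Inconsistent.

Inconsistent

F(submit_invoice) at premise 1 means O(not submit_invoice).
Applying K to premise 6 (O(not submit_invoice -> not rotate_keys)) and O(not submit_invoice) yields O(not rotate_keys).
Premise 7, O(not encrypt_key -> rotate_keys), contraposes to O(not rotate_keys -> encrypt_key); with O(not rotate_keys) we get O(encrypt_key).
With premise 9, O(encrypt_key -> not file_disclosure), the K-axiom yields O(not file_disclosure).
With premise 10, O(not file_disclosure -> not escrow_dossier), the K-axiom yields O(not escrow_dossier).
Premise 4 is O(not escrow_dossier -> not mute_channel); since O(not escrow_dossier), deontic closure gives O(not mute_channel).
Premise 8 is O(not sound_alarm -> mute_channel); contrapositively O(not mute_channel -> sound_alarm). Since O(not mute_channel) holds, K gives O(sound_alarm).
However, premise 3 gives O(not sound_alarm).
We now have both O(sound_alarm) and O(not sound_alarm) — sound_alarm is simultaneously obligatory and forbidden, violating the D-axiom.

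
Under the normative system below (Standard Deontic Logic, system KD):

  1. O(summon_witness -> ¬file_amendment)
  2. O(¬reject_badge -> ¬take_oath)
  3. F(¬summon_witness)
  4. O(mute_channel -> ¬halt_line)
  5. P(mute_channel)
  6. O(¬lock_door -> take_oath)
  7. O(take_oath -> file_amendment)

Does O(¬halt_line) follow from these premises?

No

Premise 4 is O(mute_channel -> ¬halt_line), but O(mute_channel) is not derivable from the premises (the permission P(mute_channel) asserts only ¬O(¬mute_channel), not O(mute_channel)), so it does not yield O(¬halt_line).
No other premise forces O(¬halt_line). An ideal world satisfying every premise can still have ¬halt_line false, so O(¬halt_line) is not derivable.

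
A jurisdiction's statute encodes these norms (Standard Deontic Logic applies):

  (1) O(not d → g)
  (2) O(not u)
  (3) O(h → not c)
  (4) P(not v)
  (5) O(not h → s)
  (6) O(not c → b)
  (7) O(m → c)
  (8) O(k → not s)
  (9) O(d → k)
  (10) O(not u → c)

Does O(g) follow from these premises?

Premise 2 gives O(not u).
With premise 10, O(not u → c), the K-axiom yields O(c).
The contrapositive of premise 3 (O(h → not c)) is O(c → not h), and O(c) is already established, so O(not h).
From O(not h) and premise 5, O(not h → s), we obtain O(s).
Premise 8 is O(k → not s); contrapositively O(s → not k). Since O(s) holds, K gives O(not k).
Premise 9, O(d → k), contraposes to O(not k → not d); with O(not k) we get O(not d).
From O(not d) and premise 1, O(not d → g), we obtain O(g).
Premises 4, 6, 7 do not contribute to this derivation.
So O(g) follows.

Yes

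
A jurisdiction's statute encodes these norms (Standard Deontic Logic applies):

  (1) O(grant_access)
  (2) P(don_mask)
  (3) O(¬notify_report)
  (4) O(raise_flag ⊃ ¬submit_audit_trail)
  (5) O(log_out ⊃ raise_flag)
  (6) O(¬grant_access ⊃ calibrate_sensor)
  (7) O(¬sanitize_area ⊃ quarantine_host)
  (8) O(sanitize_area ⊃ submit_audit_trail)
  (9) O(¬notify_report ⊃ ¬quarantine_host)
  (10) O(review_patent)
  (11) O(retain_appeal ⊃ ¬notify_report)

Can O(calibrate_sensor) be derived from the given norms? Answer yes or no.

Premise 6 is O(¬grant_access ⊃ calibrate_sensor), but O(¬grant_access) is not derivable from the premises, so it does not yield O(calibrate_sensor).
No other premise forces O(calibrate_sensor). An ideal world satisfying every premise can still have calibrate_sensor false, so O(calibrate_sensor) is not derivable.

No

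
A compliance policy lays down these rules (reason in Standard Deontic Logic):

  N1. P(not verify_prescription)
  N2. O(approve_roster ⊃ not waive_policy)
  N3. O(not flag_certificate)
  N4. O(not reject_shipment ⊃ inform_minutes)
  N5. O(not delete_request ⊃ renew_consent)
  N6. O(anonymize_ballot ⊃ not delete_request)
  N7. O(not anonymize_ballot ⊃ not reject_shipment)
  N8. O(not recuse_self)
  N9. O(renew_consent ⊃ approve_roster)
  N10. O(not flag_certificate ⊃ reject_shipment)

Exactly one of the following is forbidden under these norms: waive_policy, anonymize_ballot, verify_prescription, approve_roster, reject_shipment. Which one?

waive_policy

From premise 3 we have O(not flag_certificate).
From O(not flag_certificate) and premise 10, O(not flag_certificate ⊃ reject_shipment), we obtain O(reject_shipment).
Premise 7, O(not anonymize_ballot ⊃ not reject_shipment), contraposes to O(reject_shipment ⊃ anonymize_ballot); with O(reject_shipment) we get O(anonymize_ballot).
From O(anonymize_ballot) and premise 6, O(anonymize_ballot ⊃ not delete_request), we obtain O(not delete_request).
From O(not delete_request) and premise 5, O(not delete_request ⊃ renew_consent), we obtain O(renew_consent).
With premise 9, O(renew_consent ⊃ approve_roster), the K-axiom yields O(approve_roster).
Premise 2 is O(approve_roster ⊃ not waive_policy); since O(approve_roster), deontic closure gives O(not waive_policy).
So O(not waive_policy) holds, i.e. waive_policy is forbidden. None of the other listed options is forbidden under the premises.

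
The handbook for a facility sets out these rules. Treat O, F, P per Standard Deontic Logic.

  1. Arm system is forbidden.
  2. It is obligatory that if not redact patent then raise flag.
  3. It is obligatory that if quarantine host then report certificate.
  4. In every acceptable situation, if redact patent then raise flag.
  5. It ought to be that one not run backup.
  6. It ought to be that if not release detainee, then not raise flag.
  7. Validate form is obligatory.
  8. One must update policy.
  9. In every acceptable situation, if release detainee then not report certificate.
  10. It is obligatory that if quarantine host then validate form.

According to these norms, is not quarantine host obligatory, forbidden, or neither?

By case analysis on redact_patent: premise 4 gives O(redact_patent → raise_flag) and premise 2 gives O(¬redact_patent → raise_flag), so O(raise_flag) either way.
Premise 6, O(¬release_detainee → ¬raise_flag), contraposes to O(raise_flag → release_detainee); with O(raise_flag) we get O(release_detainee).
Applying K to premise 9 (O(release_detainee → ¬report_certificate)) and O(release_detainee) yields O(¬report_certificate).
Premise 3, O(quarantine_host → report_certificate), contraposes to O(¬report_certificate → ¬quarantine_host); with O(¬report_certificate) we get O(¬quarantine_host).
Premises 1, 5, 7, 8, 10 do not contribute to this derivation.
Hence ¬quarantine_host is obligatory.

Obligatory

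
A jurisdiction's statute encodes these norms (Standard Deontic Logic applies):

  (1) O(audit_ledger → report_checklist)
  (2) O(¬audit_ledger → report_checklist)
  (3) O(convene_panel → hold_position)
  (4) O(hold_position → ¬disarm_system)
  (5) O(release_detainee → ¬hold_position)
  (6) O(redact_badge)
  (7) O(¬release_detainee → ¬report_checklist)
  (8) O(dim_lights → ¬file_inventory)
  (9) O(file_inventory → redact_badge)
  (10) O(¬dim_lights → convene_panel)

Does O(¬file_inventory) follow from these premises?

Premises 2 and 1 cover both cases: O(¬audit_ledger → report_checklist) and O(audit_ledger → report_checklist). Since ¬audit_ledger ∨ audit_ledger is a tautology, O(report_checklist) follows.
The contrapositive of premise 7 (O(¬release_detainee → ¬report_checklist)) is O(report_checklist → release_detainee), and O(report_checklist) is already established, so O(release_detainee).
From O(release_detainee) and premise 5, O(release_detainee → ¬hold_position), we obtain O(¬hold_position).
The contrapositive of premise 3 (O(convene_panel → hold_position)) is O(¬hold_position → ¬convene_panel), and O(¬hold_position) is already established, so O(¬convene_panel).
Premise 10 is O(¬dim_lights → convene_panel); contrapositively O(¬convene_panel → dim_lights). Since O(¬convene_panel) holds, K gives O(dim_lights).
Premise 8 is O(dim_lights → ¬file_inventory); since O(dim_lights), deontic closure gives O(¬file_inventory).
Premises 4, 6, 9 do not contribute to this derivation.
So O(¬file_inventory) follows.

Yes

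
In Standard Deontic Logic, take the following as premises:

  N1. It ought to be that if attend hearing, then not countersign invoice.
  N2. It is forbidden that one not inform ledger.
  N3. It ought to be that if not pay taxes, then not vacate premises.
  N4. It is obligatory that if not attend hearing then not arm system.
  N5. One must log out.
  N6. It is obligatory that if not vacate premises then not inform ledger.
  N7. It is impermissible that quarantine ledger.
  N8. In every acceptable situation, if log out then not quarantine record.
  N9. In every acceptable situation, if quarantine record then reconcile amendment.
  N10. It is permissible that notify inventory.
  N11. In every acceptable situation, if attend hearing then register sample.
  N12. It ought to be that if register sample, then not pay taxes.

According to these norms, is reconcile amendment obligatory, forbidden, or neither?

Premise 9 is O(quarantine_record → reconcile_amendment), but O(quarantine_record) is not derivable from the premises, so it does not yield O(reconcile_amendment).
No premise or chain of K-axiom applications forces O(reconcile_amendment), and none forces O(¬reconcile_amendment). So reconcile_amendment is neither obligatory nor forbidden under these norms.

Neither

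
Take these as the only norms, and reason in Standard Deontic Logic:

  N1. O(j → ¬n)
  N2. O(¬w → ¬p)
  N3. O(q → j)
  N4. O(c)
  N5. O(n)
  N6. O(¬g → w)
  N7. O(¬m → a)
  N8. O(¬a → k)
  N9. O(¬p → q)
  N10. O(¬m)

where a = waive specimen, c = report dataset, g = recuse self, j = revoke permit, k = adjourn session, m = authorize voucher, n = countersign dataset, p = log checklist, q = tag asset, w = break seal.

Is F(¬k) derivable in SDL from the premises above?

No

Premise 8 is O(¬a → k), but O(¬a) is not derivable from the premises, so it does not yield O(k).
No other premise forces O(k). An ideal world satisfying every premise can still have ¬k true, so F(¬k) is not derivable.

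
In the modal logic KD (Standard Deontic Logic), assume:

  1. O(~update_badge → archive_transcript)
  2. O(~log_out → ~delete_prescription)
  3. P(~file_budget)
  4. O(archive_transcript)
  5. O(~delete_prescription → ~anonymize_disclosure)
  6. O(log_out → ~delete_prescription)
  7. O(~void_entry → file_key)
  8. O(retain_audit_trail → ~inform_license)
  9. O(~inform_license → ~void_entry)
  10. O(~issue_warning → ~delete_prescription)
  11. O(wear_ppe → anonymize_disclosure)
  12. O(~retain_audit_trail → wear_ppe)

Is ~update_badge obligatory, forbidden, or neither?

Premise 1 is O(~update_badge → archive_transcript); even if O(archive_transcript) held, inferring O(~update_badge) would be affirming the consequent — invalid.
No premise or chain of K-axiom applications forces O(~update_badge), and none forces O(update_badge). So ~update_badge is neither obligatory nor forbidden under these norms.

Neither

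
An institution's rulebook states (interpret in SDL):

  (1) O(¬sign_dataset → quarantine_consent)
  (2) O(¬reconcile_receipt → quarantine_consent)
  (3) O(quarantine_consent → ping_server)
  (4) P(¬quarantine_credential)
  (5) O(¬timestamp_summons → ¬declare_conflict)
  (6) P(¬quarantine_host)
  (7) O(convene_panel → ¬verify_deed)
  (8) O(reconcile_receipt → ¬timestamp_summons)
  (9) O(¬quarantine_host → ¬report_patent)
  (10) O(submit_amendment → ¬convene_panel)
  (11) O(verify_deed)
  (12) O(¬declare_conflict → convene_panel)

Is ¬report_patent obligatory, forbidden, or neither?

Premise 9 is O(¬quarantine_host → ¬report_patent), but O(¬quarantine_host) is not derivable from the premises (the permission P(¬quarantine_host) asserts only ¬O(quarantine_host), not O(¬quarantine_host)), so it does not yield O(¬report_patent).
No premise or chain of K-axiom applications forces O(¬report_patent), and none forces O(report_patent). So ¬report_patent is neither obligatory nor forbidden under these norms.

Neither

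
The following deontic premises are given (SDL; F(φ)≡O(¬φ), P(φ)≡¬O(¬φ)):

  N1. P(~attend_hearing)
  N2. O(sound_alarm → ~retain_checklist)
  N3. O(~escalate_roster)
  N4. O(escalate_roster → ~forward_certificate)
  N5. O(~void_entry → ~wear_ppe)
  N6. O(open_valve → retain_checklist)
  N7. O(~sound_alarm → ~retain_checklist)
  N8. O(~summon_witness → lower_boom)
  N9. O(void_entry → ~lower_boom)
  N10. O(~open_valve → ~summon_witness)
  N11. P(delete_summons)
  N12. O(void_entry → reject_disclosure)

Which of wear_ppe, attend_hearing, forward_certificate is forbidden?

wear_ppe

Premises 7 and 2 are O(~sound_alarm → ~retain_checklist) and O(sound_alarm → ~retain_checklist); every ideal world satisfies ~sound_alarm or sound_alarm, so in either case ~retain_checklist holds — hence O(~retain_checklist).
Premise 6, O(open_valve → retain_checklist), contraposes to O(~retain_checklist → ~open_valve); with O(~retain_checklist) we get O(~open_valve).
Premise 10 is O(~open_valve → ~summon_witness); since O(~open_valve), deontic closure gives O(~summon_witness).
Applying K to premise 8 (O(~summon_witness → lower_boom)) and O(~summon_witness) yields O(lower_boom).
Premise 9, O(void_entry → ~lower_boom), contraposes to O(lower_boom → ~void_entry); with O(lower_boom) we get O(~void_entry).
Applying K to premise 5 (O(~void_entry → ~wear_ppe)) and O(~void_entry) yields O(~wear_ppe).
So O(~wear_ppe) holds, i.e. wear_ppe is forbidden. None of the other listed options is forbidden under the premises.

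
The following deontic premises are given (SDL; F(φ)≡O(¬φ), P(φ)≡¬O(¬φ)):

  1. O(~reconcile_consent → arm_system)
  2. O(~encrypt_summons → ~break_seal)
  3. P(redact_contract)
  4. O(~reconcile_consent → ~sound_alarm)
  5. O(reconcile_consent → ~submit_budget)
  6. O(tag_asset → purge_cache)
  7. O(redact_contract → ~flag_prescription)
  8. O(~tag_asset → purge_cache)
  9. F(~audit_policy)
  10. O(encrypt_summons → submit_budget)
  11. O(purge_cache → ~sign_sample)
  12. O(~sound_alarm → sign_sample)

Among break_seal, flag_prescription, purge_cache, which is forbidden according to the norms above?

Premises 8 and 6 are O(~tag_asset → purge_cache) and O(tag_asset → purge_cache); every ideal world satisfies ~tag_asset or tag_asset, so in either case purge_cache holds — hence O(purge_cache).
From O(purge_cache) and premise 11, O(purge_cache → ~sign_sample), we obtain O(~sign_sample).
The contrapositive of premise 12 (O(~sound_alarm → sign_sample)) is O(~sign_sample → sound_alarm), and O(~sign_sample) is already established, so O(sound_alarm).
Premise 4 is O(~reconcile_consent → ~sound_alarm); contrapositively O(sound_alarm → reconcile_consent). Since O(sound_alarm) holds, K gives O(reconcile_consent).
With premise 5, O(reconcile_consent → ~submit_budget), the K-axiom yields O(~submit_budget).
The contrapositive of premise 10 (O(encrypt_summons → submit_budget)) is O(~submit_budget → ~encrypt_summons), and O(~submit_budget) is already established, so O(~encrypt_summons).
Premise 2 is O(~encrypt_summons → ~break_seal); since O(~encrypt_summons), deontic closure gives O(~break_seal).
So O(~break_seal) holds, i.e. break_seal is forbidden. None of the other listed options is forbidden under the premises.

break_seal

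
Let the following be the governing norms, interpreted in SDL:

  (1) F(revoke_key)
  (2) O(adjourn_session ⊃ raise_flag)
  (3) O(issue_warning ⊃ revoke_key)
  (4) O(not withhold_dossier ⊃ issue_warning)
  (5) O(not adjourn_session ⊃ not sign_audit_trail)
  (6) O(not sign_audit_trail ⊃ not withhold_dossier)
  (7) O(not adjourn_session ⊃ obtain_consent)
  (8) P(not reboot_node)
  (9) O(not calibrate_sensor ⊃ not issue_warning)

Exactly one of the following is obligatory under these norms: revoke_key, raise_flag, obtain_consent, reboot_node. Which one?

Premise 1, F(revoke_key), is equivalent to O(not revoke_key).
Premise 3, O(issue_warning ⊃ revoke_key), contraposes to O(not revoke_key ⊃ not issue_warning); with O(not revoke_key) we get O(not issue_warning).
The contrapositive of premise 4 (O(not withhold_dossier ⊃ issue_warning)) is O(not issue_warning ⊃ withhold_dossier), and O(not issue_warning) is already established, so O(withhold_dossier).
The contrapositive of premise 6 (O(not sign_audit_trail ⊃ not withhold_dossier)) is O(withhold_dossier ⊃ sign_audit_trail), and O(withhold_dossier) is already established, so O(sign_audit_trail).
Premise 5, O(not adjourn_session ⊃ not sign_audit_trail), contraposes to O(sign_audit_trail ⊃ adjourn_session); with O(sign_audit_trail) we get O(adjourn_session).
Applying K to premise 2 (O(adjourn_session ⊃ raise_flag)) and O(adjourn_session) yields O(raise_flag).
So O(raise_flag) holds — raise_flag is obligatory. None of the other listed options is made obligatory by any chain of premises.

raise_flag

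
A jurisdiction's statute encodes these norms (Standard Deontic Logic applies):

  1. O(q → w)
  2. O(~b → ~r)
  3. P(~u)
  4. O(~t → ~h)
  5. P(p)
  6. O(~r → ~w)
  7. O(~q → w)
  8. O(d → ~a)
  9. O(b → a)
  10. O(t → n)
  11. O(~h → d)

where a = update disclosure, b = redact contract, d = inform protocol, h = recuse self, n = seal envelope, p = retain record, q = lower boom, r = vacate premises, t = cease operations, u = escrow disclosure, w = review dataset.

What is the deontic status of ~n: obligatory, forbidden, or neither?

Forbidden

By case analysis on q: premise 1 gives O(q → w) and premise 7 gives O(~q → w), so O(w) either way.
Premise 6 is O(~r → ~w); contrapositively O(w → r). Since O(w) holds, K gives O(r).
Premise 2, O(~b → ~r), contraposes to O(r → b); with O(r) we get O(b).
Applying K to premise 9 (O(b → a)) and O(b) yields O(a).
The contrapositive of premise 8 (O(d → ~a)) is O(a → ~d), and O(a) is already established, so O(~d).
Premise 11 is O(~h → d); contrapositively O(~d → h). Since O(~d) holds, K gives O(h).
Premise 4, O(~t → ~h), contraposes to O(h → t); with O(h) we get O(t).
Premise 10 is O(t → n); since O(t), deontic closure gives O(n).
Premises 3, 5 do not contribute to this derivation.
Thus O(n), which is F(~n): ~n is forbidden.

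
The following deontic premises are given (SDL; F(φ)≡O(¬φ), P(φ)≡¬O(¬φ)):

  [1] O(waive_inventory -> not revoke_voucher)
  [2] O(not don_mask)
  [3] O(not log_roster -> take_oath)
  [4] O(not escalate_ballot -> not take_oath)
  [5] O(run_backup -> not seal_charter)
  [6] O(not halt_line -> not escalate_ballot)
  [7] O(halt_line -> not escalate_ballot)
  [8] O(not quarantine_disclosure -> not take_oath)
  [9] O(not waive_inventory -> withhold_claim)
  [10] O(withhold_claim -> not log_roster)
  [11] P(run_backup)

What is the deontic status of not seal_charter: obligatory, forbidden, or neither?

Premise 5 is O(run_backup -> not seal_charter), but O(run_backup) is not derivable from the premises (the permission P(run_backup) asserts only not O(not run_backup), not O(run_backup)), so it does not yield O(not seal_charter).
No premise or chain of K-axiom applications forces O(not seal_charter), and none forces O(seal_charter). So not seal_charter is neither obligatory nor forbidden under these norms.

Neither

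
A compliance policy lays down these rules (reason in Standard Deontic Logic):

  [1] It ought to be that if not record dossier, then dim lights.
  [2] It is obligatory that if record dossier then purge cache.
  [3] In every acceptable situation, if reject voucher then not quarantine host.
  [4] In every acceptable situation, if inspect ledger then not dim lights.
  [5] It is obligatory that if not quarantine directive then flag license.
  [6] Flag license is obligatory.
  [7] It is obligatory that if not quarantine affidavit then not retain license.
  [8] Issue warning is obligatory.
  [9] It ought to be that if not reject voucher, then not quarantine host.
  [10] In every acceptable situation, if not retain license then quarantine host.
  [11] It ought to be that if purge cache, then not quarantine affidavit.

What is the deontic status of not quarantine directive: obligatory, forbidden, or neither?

Premise 5 is O(¬quarantine_directive → flag_license); even if O(flag_license) held, inferring O(¬quarantine_directive) would be affirming the consequent — invalid.
No premise or chain of K-axiom applications forces O(¬quarantine_directive), and none forces O(quarantine_directive). So ¬quarantine_directive is neither obligatory nor forbidden under these norms.

Neither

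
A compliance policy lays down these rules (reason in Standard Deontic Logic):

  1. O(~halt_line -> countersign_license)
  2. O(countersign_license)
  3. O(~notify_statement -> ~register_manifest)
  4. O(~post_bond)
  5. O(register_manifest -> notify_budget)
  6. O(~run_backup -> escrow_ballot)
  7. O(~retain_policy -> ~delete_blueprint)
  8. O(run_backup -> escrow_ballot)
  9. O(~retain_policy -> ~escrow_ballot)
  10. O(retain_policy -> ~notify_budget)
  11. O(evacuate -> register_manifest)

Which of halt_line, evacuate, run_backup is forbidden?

Premises 6 and 8 are O(~run_backup -> escrow_ballot) and O(run_backup -> escrow_ballot); every ideal world satisfies ~run_backup or run_backup, so in either case escrow_ballot holds — hence O(escrow_ballot).
The contrapositive of premise 9 (O(~retain_policy -> ~escrow_ballot)) is O(escrow_ballot -> retain_policy), and O(escrow_ballot) is already established, so O(retain_policy).
With premise 10, O(retain_policy -> ~notify_budget), the K-axiom yields O(~notify_budget).
Premise 5 is O(register_manifest -> notify_budget); contrapositively O(~notify_budget -> ~register_manifest). Since O(~notify_budget) holds, K gives O(~register_manifest).
Premise 11 is O(evacuate -> register_manifest); contrapositively O(~register_manifest -> ~evacuate). Since O(~register_manifest) holds, K gives O(~evacuate).
So O(~evacuate) holds, i.e. evacuate is forbidden. None of the other listed options is forbidden under the premises.

evacuate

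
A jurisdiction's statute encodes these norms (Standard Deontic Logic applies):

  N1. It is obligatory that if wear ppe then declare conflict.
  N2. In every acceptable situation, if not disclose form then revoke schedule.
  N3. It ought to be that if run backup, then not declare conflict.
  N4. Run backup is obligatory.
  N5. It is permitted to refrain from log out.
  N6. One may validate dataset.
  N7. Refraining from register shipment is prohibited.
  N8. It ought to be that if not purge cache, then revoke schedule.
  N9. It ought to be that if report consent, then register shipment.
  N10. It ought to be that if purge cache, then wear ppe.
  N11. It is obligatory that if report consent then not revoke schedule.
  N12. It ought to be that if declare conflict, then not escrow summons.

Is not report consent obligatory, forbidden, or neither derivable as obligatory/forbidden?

Obligatory

Premise 4 states O(run_backup) outright.
Premise 3 is O(run_backup → ¬declare_conflict); since O(run_backup), deontic closure gives O(¬declare_conflict).
The contrapositive of premise 1 (O(wear_ppe → declare_conflict)) is O(¬declare_conflict → ¬wear_ppe), and O(¬declare_conflict) is already established, so O(¬wear_ppe).
The contrapositive of premise 10 (O(purge_cache → wear_ppe)) is O(¬wear_ppe → ¬purge_cache), and O(¬wear_ppe) is already established, so O(¬purge_cache).
With premise 8, O(¬purge_cache → revoke_schedule), the K-axiom yields O(revoke_schedule).
Premise 11 is O(report_consent → ¬revoke_schedule); contrapositively O(revoke_schedule → ¬report_consent). Since O(revoke_schedule) holds, K gives O(¬report_consent).
Premises 2, 5, 6, 7, 9, 12 do not contribute to this derivation.
Hence ¬report_consent is obligatory.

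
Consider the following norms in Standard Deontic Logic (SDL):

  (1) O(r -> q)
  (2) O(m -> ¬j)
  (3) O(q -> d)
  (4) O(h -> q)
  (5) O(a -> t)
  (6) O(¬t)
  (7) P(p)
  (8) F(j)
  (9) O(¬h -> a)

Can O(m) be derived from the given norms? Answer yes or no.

No

Premise 2 is O(m -> ¬j); even if O(¬j) held, inferring O(m) would be affirming the consequent — invalid.
No other premise forces O(m). An ideal world satisfying every premise can still have m false, so O(m) is not derivable.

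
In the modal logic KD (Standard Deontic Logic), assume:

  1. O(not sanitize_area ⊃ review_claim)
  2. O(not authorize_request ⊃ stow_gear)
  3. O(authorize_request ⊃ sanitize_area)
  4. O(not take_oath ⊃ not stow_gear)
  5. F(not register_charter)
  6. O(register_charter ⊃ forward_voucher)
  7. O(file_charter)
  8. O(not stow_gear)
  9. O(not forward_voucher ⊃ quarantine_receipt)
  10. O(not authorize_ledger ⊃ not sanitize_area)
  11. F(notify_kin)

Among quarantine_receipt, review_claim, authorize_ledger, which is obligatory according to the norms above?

authorize_ledger

Premise 8 states O(not stow_gear) outright.
Premise 2, O(not authorize_request ⊃ stow_gear), contraposes to O(not stow_gear ⊃ authorize_request); with O(not stow_gear) we get O(authorize_request).
Premise 3 is O(authorize_request ⊃ sanitize_area); since O(authorize_request), deontic closure gives O(sanitize_area).
Premise 10 is O(not authorize_ledger ⊃ not sanitize_area); contrapositively O(sanitize_area ⊃ authorize_ledger). Since O(sanitize_area) holds, K gives O(authorize_ledger).
So O(authorize_ledger) holds — authorize_ledger is obligatory. None of the other listed options is made obligatory by any chain of premises.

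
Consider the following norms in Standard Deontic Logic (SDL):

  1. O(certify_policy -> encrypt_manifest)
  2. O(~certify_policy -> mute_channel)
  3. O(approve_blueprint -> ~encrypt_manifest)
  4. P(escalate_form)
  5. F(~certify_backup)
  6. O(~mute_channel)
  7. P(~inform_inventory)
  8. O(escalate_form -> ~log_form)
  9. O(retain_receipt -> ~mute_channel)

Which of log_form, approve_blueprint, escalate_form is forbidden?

approve_blueprint

From premise 6 we have O(~mute_channel).
Premise 2 is O(~certify_policy -> mute_channel); contrapositively O(~mute_channel -> certify_policy). Since O(~mute_channel) holds, K gives O(certify_policy).
Premise 1 is O(certify_policy -> encrypt_manifest); since O(certify_policy), deontic closure gives O(encrypt_manifest).
Premise 3 is O(approve_blueprint -> ~encrypt_manifest); contrapositively O(encrypt_manifest -> ~approve_blueprint). Since O(encrypt_manifest) holds, K gives O(~approve_blueprint).
So O(~approve_blueprint) holds, i.e. approve_blueprint is forbidden. None of the other listed options is forbidden under the premises.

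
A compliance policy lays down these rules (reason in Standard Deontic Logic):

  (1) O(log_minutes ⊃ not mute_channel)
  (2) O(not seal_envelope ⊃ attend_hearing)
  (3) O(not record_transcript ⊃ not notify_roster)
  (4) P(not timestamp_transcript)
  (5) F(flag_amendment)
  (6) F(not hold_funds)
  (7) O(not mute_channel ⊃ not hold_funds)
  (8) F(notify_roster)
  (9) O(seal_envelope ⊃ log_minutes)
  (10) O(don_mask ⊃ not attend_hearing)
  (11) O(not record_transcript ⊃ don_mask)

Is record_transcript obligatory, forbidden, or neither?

Obligatory

Premise 6 is F(not hold_funds), i.e. O(hold_funds).
Premise 7, O(not mute_channel ⊃ not hold_funds), contraposes to O(hold_funds ⊃ mute_channel); with O(hold_funds) we get O(mute_channel).
Premise 1 is O(log_minutes ⊃ not mute_channel); contrapositively O(mute_channel ⊃ not log_minutes). Since O(mute_channel) holds, K gives O(not log_minutes).
The contrapositive of premise 9 (O(seal_envelope ⊃ log_minutes)) is O(not log_minutes ⊃ not seal_envelope), and O(not log_minutes) is already established, so O(not seal_envelope).
Applying K to premise 2 (O(not seal_envelope ⊃ attend_hearing)) and O(not seal_envelope) yields O(attend_hearing).
Premise 10, O(don_mask ⊃ not attend_hearing), contraposes to O(attend_hearing ⊃ not don_mask); with O(attend_hearing) we get O(not don_mask).
The contrapositive of premise 11 (O(not record_transcript ⊃ don_mask)) is O(not don_mask ⊃ record_transcript), and O(not don_mask) is already established, so O(record_transcript).
Premises 3, 4, 5, 8 do not contribute to this derivation.
Hence record_transcript is obligatory.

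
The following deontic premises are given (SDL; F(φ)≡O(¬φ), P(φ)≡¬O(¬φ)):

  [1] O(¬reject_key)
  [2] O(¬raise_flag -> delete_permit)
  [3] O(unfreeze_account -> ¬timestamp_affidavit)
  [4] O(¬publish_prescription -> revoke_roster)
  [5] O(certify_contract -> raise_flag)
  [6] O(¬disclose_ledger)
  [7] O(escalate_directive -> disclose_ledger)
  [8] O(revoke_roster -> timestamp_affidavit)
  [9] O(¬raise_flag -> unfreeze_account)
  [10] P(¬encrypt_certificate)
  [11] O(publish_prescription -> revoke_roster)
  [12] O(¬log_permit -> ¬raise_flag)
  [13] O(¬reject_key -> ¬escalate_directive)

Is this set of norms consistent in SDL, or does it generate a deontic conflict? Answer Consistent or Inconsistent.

Consistent

Premise 7 is O(escalate_directive -> disclose_ledger), but O(escalate_directive) is not derivable from the premises, so it does not yield O(disclose_ledger).
So O(disclose_ledger) is not derivable, and the apparent clash with O(¬disclose_ledger) does not arise.
A world satisfying every obligation exists (e.g. certify_contract=false, delete_permit=false, disclose_ledger=false, encrypt_certificate=false, escalate_directive=false, log_permit=true, publish_prescription=false, raise_flag=true, reject_key=false, revoke_roster=true, timestamp_affidavit=true, unfreeze_account=false); no atom is both obligatory and forbidden, so the set is consistent.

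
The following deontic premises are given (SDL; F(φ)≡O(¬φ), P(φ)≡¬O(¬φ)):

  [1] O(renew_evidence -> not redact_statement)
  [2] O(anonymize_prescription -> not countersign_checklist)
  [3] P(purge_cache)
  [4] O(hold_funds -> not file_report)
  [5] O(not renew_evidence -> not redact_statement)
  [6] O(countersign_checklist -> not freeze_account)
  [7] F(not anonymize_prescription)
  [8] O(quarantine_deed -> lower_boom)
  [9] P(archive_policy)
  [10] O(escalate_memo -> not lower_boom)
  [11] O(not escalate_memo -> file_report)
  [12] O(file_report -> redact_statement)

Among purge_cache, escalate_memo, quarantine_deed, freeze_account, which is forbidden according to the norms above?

By case analysis on not renew_evidence: premise 5 gives O(not renew_evidence -> not redact_statement) and premise 1 gives O(renew_evidence -> not redact_statement), so O(not redact_statement) either way.
Premise 12, O(file_report -> redact_statement), contraposes to O(not redact_statement -> not file_report); with O(not redact_statement) we get O(not file_report).
Premise 11, O(not escalate_memo -> file_report), contraposes to O(not file_report -> escalate_memo); with O(not file_report) we get O(escalate_memo).
From O(escalate_memo) and premise 10, O(escalate_memo -> not lower_boom), we obtain O(not lower_boom).
Premise 8, O(quarantine_deed -> lower_boom), contraposes to O(not lower_boom -> not quarantine_deed); with O(not lower_boom) we get O(not quarantine_deed).
So O(not quarantine_deed) holds, i.e. quarantine_deed is forbidden. None of the other listed options is forbidden under the premises.

quarantine_deed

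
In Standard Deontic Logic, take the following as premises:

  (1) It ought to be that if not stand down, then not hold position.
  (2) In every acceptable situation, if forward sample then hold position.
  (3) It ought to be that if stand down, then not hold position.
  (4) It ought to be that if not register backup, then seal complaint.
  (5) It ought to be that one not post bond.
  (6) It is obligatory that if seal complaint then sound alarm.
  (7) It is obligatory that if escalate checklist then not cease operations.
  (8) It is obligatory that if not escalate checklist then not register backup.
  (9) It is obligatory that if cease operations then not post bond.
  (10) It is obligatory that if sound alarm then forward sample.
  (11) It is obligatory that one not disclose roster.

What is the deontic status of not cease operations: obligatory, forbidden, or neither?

Premises 3 and 1 are O(stand_down → ¬hold_position) and O(¬stand_down → ¬hold_position); every ideal world satisfies stand_down or ¬stand_down, so in either case ¬hold_position holds — hence O(¬hold_position).
Premise 2 is O(forward_sample → hold_position); contrapositively O(¬hold_position → ¬forward_sample). Since O(¬hold_position) holds, K gives O(¬forward_sample).
Premise 10, O(sound_alarm → forward_sample), contraposes to O(¬forward_sample → ¬sound_alarm); with O(¬forward_sample) we get O(¬sound_alarm).
Premise 6 is O(seal_complaint → sound_alarm); contrapositively O(¬sound_alarm → ¬seal_complaint). Since O(¬sound_alarm) holds, K gives O(¬seal_complaint).
Premise 4 is O(¬register_backup → seal_complaint); contrapositively O(¬seal_complaint → register_backup). Since O(¬seal_complaint) holds, K gives O(register_backup).
Premise 8 is O(¬escalate_checklist → ¬register_backup); contrapositively O(register_backup → escalate_checklist). Since O(register_backup) holds, K gives O(escalate_checklist).
From O(escalate_checklist) and premise 7, O(escalate_checklist → ¬cease_operations), we obtain O(¬cease_operations).
Premises 5, 9, 11 do not contribute to this derivation.
Hence ¬cease_operations is obligatory.

Obligatory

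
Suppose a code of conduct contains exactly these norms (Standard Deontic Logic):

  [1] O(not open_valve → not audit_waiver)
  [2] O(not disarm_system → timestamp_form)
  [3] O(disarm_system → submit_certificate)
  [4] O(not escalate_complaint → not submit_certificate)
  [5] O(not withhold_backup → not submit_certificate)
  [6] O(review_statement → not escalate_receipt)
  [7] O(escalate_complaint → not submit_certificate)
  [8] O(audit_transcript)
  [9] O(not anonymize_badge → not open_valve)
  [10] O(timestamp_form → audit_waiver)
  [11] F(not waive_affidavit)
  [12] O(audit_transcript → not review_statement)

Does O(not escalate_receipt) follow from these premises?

No

Premise 6 is O(review_statement → not escalate_receipt), but O(review_statement) is not derivable from the premises, so it does not yield O(not escalate_receipt).
No other premise forces O(not escalate_receipt). An ideal world satisfying every premise can still have not escalate_receipt false, so O(not escalate_receipt) is not derivable.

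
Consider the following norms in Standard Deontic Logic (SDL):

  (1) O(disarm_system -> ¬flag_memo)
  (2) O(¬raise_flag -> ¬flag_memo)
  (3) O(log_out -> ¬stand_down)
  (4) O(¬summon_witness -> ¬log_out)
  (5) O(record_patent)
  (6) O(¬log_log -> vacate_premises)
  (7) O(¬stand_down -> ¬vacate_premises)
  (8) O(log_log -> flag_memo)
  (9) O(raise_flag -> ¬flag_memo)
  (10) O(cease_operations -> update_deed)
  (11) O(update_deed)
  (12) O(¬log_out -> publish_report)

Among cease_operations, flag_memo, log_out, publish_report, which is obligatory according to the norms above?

By case analysis on ¬raise_flag: premise 2 gives O(¬raise_flag -> ¬flag_memo) and premise 9 gives O(raise_flag -> ¬flag_memo), so O(¬flag_memo) either way.
The contrapositive of premise 8 (O(log_log -> flag_memo)) is O(¬flag_memo -> ¬log_log), and O(¬flag_memo) is already established, so O(¬log_log).
Premise 6 is O(¬log_log -> vacate_premises); since O(¬log_log), deontic closure gives O(vacate_premises).
Premise 7 is O(¬stand_down -> ¬vacate_premises); contrapositively O(vacate_premises -> stand_down). Since O(vacate_premises) holds, K gives O(stand_down).
The contrapositive of premise 3 (O(log_out -> ¬stand_down)) is O(stand_down -> ¬log_out), and O(stand_down) is already established, so O(¬log_out).
From O(¬log_out) and premise 12, O(¬log_out -> publish_report), we obtain O(publish_report).
So O(publish_report) holds — publish_report is obligatory. None of the other listed options is made obligatory by any chain of premises.

publish_report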